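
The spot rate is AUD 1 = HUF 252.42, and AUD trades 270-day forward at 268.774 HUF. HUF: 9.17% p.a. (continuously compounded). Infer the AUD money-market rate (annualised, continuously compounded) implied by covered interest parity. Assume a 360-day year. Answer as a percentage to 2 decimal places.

T = 270/360 years.
CIP gives F = S · g_HUF/g_AUD, so g_HUF/g_AUD = 268.774/252.42 = 1.0647888.
HUF growth factor: e^(0.0917×270/360) = 1.0711952.
So the AUD growth factor = 1.0060166.
Take logs: ln 1.0060166 / (270/360) = 0.007998, so 0.80%.

0.80%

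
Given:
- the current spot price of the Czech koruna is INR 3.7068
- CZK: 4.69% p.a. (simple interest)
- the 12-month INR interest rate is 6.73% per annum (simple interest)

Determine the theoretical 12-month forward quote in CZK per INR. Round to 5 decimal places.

0.26462

T = 1 year.
INR accumulates by 1 + 0.0673×1 = 1.067300.
CZK accumulates by 1 + 0.0469×1 = 1.046900.
CIP: F = S · (grow INR)/(grow CZK) = 3.7068 × 1.067300/1.046900 = 3.779031 INR per CZK.
Quoted the other way: 1/3.779031 = 0.26462 CZK per INR.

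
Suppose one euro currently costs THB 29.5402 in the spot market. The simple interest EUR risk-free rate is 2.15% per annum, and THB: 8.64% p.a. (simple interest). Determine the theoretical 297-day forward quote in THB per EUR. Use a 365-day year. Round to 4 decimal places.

31.0734

T = 297/365 years.
THB growth factor: 1 + 0.0864×297/365 = 1.07030356.
EUR growth factor: 1 + 0.0215×297/365 = 1.01749452.
CIP: F = S · (grow THB)/(grow EUR) = 29.5402 × 1.07030356/1.01749452 = 31.073368 THB per EUR.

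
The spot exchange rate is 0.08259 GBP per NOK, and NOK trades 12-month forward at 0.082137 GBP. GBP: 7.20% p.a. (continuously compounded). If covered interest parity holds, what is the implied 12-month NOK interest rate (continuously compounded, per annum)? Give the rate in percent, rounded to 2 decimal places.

T = 1 year.
CIP gives F = S · g_GBP/g_NOK, so g_GBP/g_NOK = 0.082137/0.08259 = 0.9945151.
The GBP side grows by e^(0.0720×1) = 1.0746553.
That pins the NOK growth at 1.0805822.
Take logs: ln 1.0805822 / 1 = 0.077500, so 7.75%.

7.75%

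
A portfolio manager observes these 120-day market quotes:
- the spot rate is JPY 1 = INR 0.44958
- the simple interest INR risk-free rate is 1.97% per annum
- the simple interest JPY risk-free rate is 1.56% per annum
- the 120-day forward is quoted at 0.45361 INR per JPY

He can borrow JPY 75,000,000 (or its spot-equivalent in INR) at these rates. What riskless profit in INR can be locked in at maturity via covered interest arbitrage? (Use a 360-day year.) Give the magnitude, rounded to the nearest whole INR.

T = 120/360 years.
Invest the JPY and cover forward: 75,000,000 × 1.005200 × 0.45361 = INR 34,197,657.90.
Convert at spot and invest in INR: 75,000,000 × 0.44958 × 1.0065666667 = INR 33,939,918.15.
The quoted forward overvalues JPY, so borrow INR, buy JPY at spot, deposit the JPY at 1.56%, and sell the proceeds forward at 0.45361.
The gap between the two covered legs is INR 257,740.

INR 257,740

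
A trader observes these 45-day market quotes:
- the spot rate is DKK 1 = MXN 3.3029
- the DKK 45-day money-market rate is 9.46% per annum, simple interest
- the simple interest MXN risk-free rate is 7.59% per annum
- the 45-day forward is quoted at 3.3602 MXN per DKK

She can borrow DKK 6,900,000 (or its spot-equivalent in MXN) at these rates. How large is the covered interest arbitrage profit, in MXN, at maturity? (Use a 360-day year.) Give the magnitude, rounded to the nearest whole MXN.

T = 45/360 years.
Invest the DKK and cover forward: 6,900,000 × 1.011825 × 3.3602 = MXN 23,459,547.12.
Convert at spot and invest in MXN: 6,900,000 × 3.3029 × 1.0094875 = MXN 23,006,230.22.
The quoted forward overvalues DKK, so borrow MXN, buy DKK at spot, deposit the DKK at 9.46%, and sell the proceeds forward at 3.3602.
Profit = 23,459,547.12 − 23,006,230.22 = MXN 453,317.

MXN 453,317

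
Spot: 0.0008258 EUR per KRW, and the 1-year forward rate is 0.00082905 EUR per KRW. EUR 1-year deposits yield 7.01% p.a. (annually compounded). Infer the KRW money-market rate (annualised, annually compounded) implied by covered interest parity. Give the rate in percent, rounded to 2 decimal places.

T = 1 year.
By CIP, F/S equals the EUR-to-KRW growth ratio: 0.00082905/0.0008258 = 1.0039356.
The EUR side grows by (1 + 0.0701)^1 = 1.070100.
So the KRW growth factor = 1.065905.
r = 1.065905^(1/1) − 1 = 0.065905 → 6.59%.

6.59%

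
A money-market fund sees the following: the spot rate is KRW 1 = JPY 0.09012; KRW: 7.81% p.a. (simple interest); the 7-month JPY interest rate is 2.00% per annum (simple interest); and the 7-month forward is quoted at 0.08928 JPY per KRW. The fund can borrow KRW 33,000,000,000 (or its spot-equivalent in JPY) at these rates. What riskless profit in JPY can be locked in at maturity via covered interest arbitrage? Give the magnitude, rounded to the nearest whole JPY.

JPY 71,809,584

T = 7/12 years.
Route A — deposit KRW, sell forward: 33,000,000,000 × 1.045558333333 × 0.08928 = JPY 3,080,465,784.00.
Route B — convert at spot, deposit JPY: 33,000,000,000 × 0.09012 × 1.011666666667 = JPY 3,008,656,200.00.
The quoted forward overvalues KRW, so borrow JPY, buy KRW at spot, deposit the KRW at 7.81%, and sell the proceeds forward at 0.08928.
The gap between the two covered legs is JPY 71,809,584.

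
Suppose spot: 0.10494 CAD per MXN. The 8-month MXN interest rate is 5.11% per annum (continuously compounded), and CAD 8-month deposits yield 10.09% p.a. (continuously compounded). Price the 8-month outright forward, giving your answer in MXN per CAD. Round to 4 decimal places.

9.2181

T = 8/12 years.
CAD accumulates by e^(0.1009×8/12) = 1.0695807.
MXN growth factor: e^(0.0511×8/12) = 1.0346536.
CIP: F = S · (grow CAD)/(grow MXN) = 0.10494 × 1.0695807/1.0346536 = 0.1084825 CAD per MXN.
Quoted the other way: 1/0.1084825 = 9.2181 MXN per CAD.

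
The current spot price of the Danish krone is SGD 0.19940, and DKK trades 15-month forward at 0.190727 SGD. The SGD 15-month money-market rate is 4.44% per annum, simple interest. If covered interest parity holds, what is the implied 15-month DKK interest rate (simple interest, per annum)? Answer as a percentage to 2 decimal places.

T = 15/12 years.
CIP gives F = S · g_SGD/g_DKK, so g_SGD/g_DKK = 0.190727/0.1994 = 0.9565045.
The SGD side grows by 1 + 0.0444×15/12 = 1.055500.
So the DKK growth factor = 1.1034972.
(1.1034972 − 1)/T = 0.082798, i.e. 8.28%.

8.28%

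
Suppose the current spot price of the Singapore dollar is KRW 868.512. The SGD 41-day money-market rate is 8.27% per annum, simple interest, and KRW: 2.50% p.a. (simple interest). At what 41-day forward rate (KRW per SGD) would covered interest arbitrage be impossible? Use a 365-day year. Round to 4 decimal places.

T = 41/365 years.
KRW accumulates by 1 + 0.0250×41/365 = 1.002808219.
SGD accumulates by 1 + 0.0827×41/365 = 1.009289589.
Forward (KRW per SGD) = 868.512 × 1.002808219 / 1.009289589 = 862.934664.

862.9347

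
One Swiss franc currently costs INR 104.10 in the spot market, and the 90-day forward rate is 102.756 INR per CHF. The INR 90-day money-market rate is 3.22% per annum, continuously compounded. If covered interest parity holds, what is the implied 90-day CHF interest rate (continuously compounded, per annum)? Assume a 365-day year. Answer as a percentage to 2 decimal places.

T = 90/365 years.
F/S = 102.756/104.1 = 0.9870893 = (growth of INR) / (growth of CHF).
The INR side grows by e^(0.0322×90/365) = 1.0079713.
That pins the CHF growth at 1.0211551.
r = ln(1.0211551)/(90/365) = 0.084901 → 8.49%.

8.49%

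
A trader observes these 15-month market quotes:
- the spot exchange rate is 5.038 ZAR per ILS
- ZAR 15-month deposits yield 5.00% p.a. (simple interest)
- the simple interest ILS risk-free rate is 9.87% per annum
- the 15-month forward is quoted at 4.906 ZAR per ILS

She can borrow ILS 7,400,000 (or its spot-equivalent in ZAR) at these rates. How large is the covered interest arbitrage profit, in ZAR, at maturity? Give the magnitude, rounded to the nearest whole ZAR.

ZAR 1,172,180

T = 15/12 years.
Invest the ILS and cover forward: 7,400,000 × 1.123375 × 4.906 = ZAR 40,783,455.35.
Convert at spot and invest in ZAR: 7,400,000 × 5.038 × 1.062500 = ZAR 39,611,275.00.
The quoted forward overvalues ILS, so borrow ZAR, buy ILS at spot, deposit the ILS at 9.87%, and sell the proceeds forward at 4.906.
Arbitrage profit = |40,783,455.35 − 39,611,275.00| = ZAR 1,172,180.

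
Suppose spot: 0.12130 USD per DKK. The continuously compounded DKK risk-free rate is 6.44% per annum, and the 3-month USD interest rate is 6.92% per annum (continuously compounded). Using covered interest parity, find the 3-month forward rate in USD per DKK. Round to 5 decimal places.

0.12145

T = 3/12 years.
Growth of 1 USD over T: e^(0.0692×3/12) = 1.0174505.
DKK accumulates by e^(0.0644×3/12) = 1.0162303.
CIP: F = S · (grow USD)/(grow DKK) = 0.1213 × 1.0174505/1.0162303 = 0.1214456 USD per DKK.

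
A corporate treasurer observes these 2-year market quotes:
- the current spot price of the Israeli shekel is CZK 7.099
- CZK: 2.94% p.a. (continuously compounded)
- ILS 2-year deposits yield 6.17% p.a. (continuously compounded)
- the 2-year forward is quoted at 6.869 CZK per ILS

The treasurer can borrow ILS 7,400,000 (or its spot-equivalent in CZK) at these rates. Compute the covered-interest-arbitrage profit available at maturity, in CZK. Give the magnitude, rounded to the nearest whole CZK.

CZK 1,792,394

T = 2 years.
Keep in ILS, deliver into the forward: 7,400,000·1.1313368652·6.869 = CZK 57,506,531.66.
Swap to CZK now, deposit: 7,400,000·7.099·1.0605631069 = CZK 55,714,137.47.
The quoted forward overvalues ILS, so borrow CZK, buy ILS at spot, deposit the ILS at 6.17%, and sell the proceeds forward at 6.869.
Profit = 57,506,531.66 − 55,714,137.47 = CZK 1,792,394.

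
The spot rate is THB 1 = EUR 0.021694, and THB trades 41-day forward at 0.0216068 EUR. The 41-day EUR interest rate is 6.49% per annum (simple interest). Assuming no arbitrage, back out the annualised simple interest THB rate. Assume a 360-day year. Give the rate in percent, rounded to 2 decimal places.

10.06%

T = 41/360 years.
CIP gives F = S · g_EUR/g_THB, so g_EUR/g_THB = 0.0216068/0.021694 = 0.9959805.
EUR growth factor: 1 + 0.0649×41/360 = 1.0073914.
That pins the THB growth at 1.011457.
r = (1.011457 − 1)/(41/360) = 0.100598 → 10.06%.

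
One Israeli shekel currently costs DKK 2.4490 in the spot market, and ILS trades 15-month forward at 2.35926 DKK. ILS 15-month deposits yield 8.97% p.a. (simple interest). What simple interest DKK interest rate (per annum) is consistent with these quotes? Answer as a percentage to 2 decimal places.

5.71%

T = 15/12 years.
By CIP, F/S equals the DKK-to-ILS growth ratio: 2.35926/2.449 = 0.9633565.
The ILS side grows by 1 + 0.0897×15/12 = 1.112125.
Hence g_DKK = 1.0713728.
(1.0713728 − 1)/T = 0.057098, i.e. 5.71%.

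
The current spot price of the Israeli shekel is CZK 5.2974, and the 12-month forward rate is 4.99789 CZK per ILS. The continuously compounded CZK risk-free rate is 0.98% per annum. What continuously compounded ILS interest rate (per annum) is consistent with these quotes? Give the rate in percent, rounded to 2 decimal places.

6.80%

T = 1 year.
CIP gives F = S · g_CZK/g_ILS, so g_CZK/g_ILS = 4.99789/5.2974 = 0.9434609.
The CZK side grows by e^(0.0098×1) = 1.0098482.
That pins the ILS growth at 1.0703657.
r = ln(1.0703657)/1 = 0.068000 → 6.80%.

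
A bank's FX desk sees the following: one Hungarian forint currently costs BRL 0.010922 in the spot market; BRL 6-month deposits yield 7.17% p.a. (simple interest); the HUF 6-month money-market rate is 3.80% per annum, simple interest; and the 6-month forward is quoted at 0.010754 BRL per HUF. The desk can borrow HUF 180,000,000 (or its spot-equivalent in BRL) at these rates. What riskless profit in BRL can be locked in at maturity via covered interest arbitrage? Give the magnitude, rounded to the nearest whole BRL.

BRL 63,941

T = 6/12 years.
Keep in HUF, deliver into the forward: 180,000,000·1.019000·0.010754 = BRL 1,972,498.68.
Swap to BRL now, deposit: 180,000,000·0.010922·1.035850 = BRL 2,036,439.67.
The quoted forward undervalues HUF, so borrow HUF, convert to BRL at spot, deposit the BRL at 7.17%, and buy HUF forward at 0.010754 to cover the loan.
Profit = 2,036,439.67 − 1,972,498.68 = BRL 63,941.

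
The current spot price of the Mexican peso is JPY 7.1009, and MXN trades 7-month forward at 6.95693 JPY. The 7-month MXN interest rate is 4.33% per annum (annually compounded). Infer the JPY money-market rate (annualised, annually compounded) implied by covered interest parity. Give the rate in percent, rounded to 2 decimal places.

0.73%

T = 7/12 years.
F/S = 6.95693/7.1009 = 0.9797251 = (growth of JPY) / (growth of MXN).
MXN growth factor: (1 + 0.0433)^(7/12) = 1.025035.
Hence g_JPY = 1.0042525.
Annualise: 1.0042525^(12/7) − 1 = 0.007301 = 0.73%.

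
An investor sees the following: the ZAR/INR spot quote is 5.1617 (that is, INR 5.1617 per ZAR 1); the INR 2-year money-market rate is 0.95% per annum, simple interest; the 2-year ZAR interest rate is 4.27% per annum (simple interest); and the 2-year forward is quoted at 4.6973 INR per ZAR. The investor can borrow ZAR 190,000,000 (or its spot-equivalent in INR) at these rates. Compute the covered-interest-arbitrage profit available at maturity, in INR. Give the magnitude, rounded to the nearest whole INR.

T = 2 years.
Invest the ZAR and cover forward: 190,000,000 × 1.085400 × 4.6973 = INR 968,705,389.80.
Convert at spot and invest in INR: 190,000,000 × 5.1617 × 1.019000 = INR 999,356,737.00.
The quoted forward undervalues ZAR, so borrow ZAR, convert to INR at spot, deposit the INR at 0.95%, and buy ZAR forward at 4.6973 to cover the loan.
Profit = 999,356,737.00 − 968,705,389.80 = INR 30,651,347.

INR 30,651,347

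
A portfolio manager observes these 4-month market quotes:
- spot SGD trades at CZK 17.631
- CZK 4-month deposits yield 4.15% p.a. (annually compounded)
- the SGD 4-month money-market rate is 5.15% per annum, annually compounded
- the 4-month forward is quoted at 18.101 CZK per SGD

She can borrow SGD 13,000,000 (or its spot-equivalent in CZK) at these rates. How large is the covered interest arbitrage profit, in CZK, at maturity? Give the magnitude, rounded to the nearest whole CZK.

CZK 6,954,348

T = 4/12 years.
Route A — deposit SGD, sell forward: 13,000,000 × 1.01688012479 × 18.101 = CZK 239,285,112.80.
Route B — convert at spot, deposit CZK: 13,000,000 × 17.631 × 1.01364626569 = CZK 232,330,765.03.
The quoted forward overvalues SGD, so borrow CZK, buy SGD at spot, deposit the SGD at 5.15%, and sell the proceeds forward at 18.101.
Profit = 239,285,112.80 − 232,330,765.03 = CZK 6,954,348.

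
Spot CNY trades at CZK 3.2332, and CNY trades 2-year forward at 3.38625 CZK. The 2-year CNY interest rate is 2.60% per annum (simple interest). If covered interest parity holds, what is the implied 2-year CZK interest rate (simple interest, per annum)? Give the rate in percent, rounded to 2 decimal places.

5.09%

T = 2 years.
F/S = 3.38625/3.2332 = 1.0473370 = (growth of CZK) / (growth of CNY).
CNY growth factor: 1 + 0.0260×2 = 1.052000.
That pins the CZK growth at 1.1017985.
r = (1.1017985 − 1)/2 = 0.050899 → 5.09%.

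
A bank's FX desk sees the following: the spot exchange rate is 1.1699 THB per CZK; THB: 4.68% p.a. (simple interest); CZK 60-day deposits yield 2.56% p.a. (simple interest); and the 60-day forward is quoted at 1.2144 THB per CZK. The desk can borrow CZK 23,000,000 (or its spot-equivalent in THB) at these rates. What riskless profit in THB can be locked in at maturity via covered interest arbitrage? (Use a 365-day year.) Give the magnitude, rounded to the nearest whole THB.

T = 60/365 years.
Route A — deposit CZK, sell forward: 23,000,000 × 1.0042082192 × 1.2144 = THB 28,048,740.61.
Route B — convert at spot, deposit THB: 23,000,000 × 1.1699 × 1.0076931507 = THB 27,114,704.99.
The quoted forward overvalues CZK, so borrow THB, buy CZK at spot, deposit the CZK at 2.56%, and sell the proceeds forward at 1.2144.
Profit = 28,048,740.61 − 27,114,704.99 = THB 934,036.

THB 934,036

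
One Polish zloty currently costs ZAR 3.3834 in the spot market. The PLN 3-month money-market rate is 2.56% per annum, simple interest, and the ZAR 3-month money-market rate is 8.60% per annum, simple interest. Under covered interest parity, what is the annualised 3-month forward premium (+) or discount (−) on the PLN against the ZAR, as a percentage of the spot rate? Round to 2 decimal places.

+6.00%

T = 3/12 years.
No-arbitrage forward: 3.3834 × 1.021500 / 1.006400 = 3.4341644 ZAR/PLN.
(F − S)/S ÷ T = (3.4341644 − 3.3834)/3.3834/(3/12) = 0.060016 → 6.00%.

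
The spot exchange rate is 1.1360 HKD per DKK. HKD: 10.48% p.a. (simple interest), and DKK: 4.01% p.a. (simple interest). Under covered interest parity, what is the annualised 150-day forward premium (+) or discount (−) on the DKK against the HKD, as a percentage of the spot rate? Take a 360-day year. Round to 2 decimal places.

T = 150/360 years.
No-arbitrage forward: 1.136 × 1.0436667 / 1.0167083 = 1.1661215 HKD/DKK.
(F − S)/S ÷ T = (1.1661215 − 1.136)/1.136/(150/360) = 0.063637 → 6.36%.

+6.36%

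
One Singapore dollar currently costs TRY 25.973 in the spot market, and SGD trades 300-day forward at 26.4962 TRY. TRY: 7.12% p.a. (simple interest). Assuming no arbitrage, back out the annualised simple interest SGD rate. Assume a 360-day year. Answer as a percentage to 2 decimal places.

T = 300/360 years.
CIP gives F = S · g_TRY/g_SGD, so g_TRY/g_SGD = 26.4962/25.973 = 1.0201440.
The TRY side grows by 1 + 0.0712×300/360 = 1.0593333.
That pins the SGD growth at 1.0384155.
(1.0384155 − 1)/T = 0.046099, i.e. 4.61%.

4.61%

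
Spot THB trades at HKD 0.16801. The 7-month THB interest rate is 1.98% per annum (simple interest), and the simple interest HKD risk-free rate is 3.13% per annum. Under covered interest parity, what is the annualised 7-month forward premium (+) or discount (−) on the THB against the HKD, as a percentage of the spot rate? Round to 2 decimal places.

T = 7/12 years.
CIP forward (HKD per THB) = 0.16801 × 1.0182583/1.011550 = 0.16912419.
(F − S)/S ÷ T = (0.16912419 − 0.16801)/0.16801/(7/12) = 0.011369 → 1.14%.

+1.14%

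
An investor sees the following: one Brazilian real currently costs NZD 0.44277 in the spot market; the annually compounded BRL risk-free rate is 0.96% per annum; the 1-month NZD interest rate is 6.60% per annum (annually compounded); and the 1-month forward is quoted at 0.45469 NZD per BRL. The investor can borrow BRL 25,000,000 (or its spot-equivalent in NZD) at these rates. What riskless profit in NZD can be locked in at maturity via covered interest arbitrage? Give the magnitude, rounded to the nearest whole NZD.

NZD 247,941

T = 1/12 years.
Invest the BRL and cover forward: 25,000,000 × 1.0007965014 × 0.45469 = NZD 11,376,304.03.
Convert at spot and invest in NZD: 25,000,000 × 0.44277 × 1.0053403194 = NZD 11,128,363.33.
The quoted forward overvalues BRL, so borrow NZD, buy BRL at spot, deposit the BRL at 0.96%, and sell the proceeds forward at 0.45469.
Profit = 11,376,304.03 − 11,128,363.33 = NZD 247,941.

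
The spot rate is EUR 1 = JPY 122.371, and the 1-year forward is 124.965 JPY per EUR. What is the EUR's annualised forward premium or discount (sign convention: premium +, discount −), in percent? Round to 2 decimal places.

+2.12%

T = 1 year.
EUR trades forward at +2.11978% vs spot over the period.
×(1/T) gives 2.12% p.a.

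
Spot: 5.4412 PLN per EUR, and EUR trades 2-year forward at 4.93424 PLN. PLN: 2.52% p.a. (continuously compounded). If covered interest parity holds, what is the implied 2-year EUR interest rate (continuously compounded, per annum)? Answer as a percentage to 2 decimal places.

T = 2 years.
CIP gives F = S · g_PLN/g_EUR, so g_PLN/g_EUR = 4.93424/5.4412 = 0.9068294.
PLN growth factor: e^(0.0252×2) = 1.0516917.
That pins the EUR growth at 1.1597459.
Take logs: ln 1.1597459 / 2 = 0.074100, so 7.41%.

7.41%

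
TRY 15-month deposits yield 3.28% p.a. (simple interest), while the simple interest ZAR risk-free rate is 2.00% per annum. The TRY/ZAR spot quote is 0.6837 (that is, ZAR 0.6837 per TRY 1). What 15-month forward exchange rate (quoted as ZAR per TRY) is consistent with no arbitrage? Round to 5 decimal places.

0.67319

T = 15/12 years.
ZAR accumulates by 1 + 0.0200×15/12 = 1.025000.
Growth of 1 TRY over T: 1 + 0.0328×15/12 = 1.041000.
CIP: F = S · (grow ZAR)/(grow TRY) = 0.6837 × 1.025000/1.041000 = 0.6731916 ZAR per TRY.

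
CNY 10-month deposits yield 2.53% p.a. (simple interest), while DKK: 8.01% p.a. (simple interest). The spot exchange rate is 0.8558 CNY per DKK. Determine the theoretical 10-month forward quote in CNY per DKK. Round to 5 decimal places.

T = 10/12 years.
CNY growth factor: 1 + 0.0253×10/12 = 1.0210833.
Growth of 1 DKK over T: 1 + 0.0801×10/12 = 1.066750.
So F = 0.8558 × 1.0210833 / 1.066750 = 0.8191639 (CNY/DKK).

0.81916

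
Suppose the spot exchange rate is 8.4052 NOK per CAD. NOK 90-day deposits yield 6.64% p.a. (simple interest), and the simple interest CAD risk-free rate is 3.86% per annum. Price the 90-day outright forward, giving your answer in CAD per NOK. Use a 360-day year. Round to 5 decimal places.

0.11816

T = 90/360 years.
NOK accumulates by 1 + 0.0664×90/360 = 1.016600.
CAD accumulates by 1 + 0.0386×90/360 = 1.009650.
Forward (NOK per CAD) = 8.4052 × 1.016600 / 1.009650 = 8.463058.
Quoted the other way: 1/8.463058 = 0.11816 CAD per NOK.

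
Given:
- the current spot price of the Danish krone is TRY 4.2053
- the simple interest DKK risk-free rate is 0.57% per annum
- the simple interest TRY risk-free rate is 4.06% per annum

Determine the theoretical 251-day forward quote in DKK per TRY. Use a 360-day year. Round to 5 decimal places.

T = 251/360 years.
Growth of 1 TRY over T: 1 + 0.0406×251/360 = 1.0283072.
DKK growth factor: 1 + 0.0057×251/360 = 1.0039742.
CIP: F = S · (grow TRY)/(grow DKK) = 4.2053 × 1.0283072/1.0039742 = 4.307223 TRY per DKK.
Invert for DKK per TRY: 1 / 4.307223 = 0.23217.

0.23217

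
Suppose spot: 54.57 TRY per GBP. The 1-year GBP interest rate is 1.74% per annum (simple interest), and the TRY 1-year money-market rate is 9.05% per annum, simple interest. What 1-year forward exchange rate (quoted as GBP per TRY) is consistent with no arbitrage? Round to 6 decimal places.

0.017097

T = 1 year.
TRY accumulates by 1 + 0.0905×1 = 1.090500.
GBP growth factor: 1 + 0.0174×1 = 1.017400.
Forward (TRY per GBP) = 54.57 × 1.090500 / 1.017400 = 58.49084.
Quoted the other way: 1/58.49084 = 0.017097 GBP per TRY.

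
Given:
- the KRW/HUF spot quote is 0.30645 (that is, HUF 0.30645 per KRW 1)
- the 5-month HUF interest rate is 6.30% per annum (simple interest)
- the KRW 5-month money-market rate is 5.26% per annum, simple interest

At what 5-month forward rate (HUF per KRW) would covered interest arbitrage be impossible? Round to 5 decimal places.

T = 5/12 years.
HUF growth factor: 1 + 0.0630×5/12 = 1.026250.
KRW growth factor: 1 + 0.0526×5/12 = 1.0219167.
Forward (HUF per KRW) = 0.30645 × 1.026250 / 1.0219167 = 0.3077495.

0.30775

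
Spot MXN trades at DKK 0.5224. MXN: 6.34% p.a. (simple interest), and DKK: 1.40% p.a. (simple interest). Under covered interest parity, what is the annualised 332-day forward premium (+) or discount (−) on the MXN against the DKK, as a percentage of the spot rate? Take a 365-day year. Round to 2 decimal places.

T = 332/365 years.
CIP forward (DKK per MXN) = 0.5224 × 1.0127342/1.0576679 = 0.5002065.
Annualised premium = (F − S)/S × (1/T) = (0.5002065 − 0.5224)/0.5224 ÷ (332/365) = -4.67%.

-4.67%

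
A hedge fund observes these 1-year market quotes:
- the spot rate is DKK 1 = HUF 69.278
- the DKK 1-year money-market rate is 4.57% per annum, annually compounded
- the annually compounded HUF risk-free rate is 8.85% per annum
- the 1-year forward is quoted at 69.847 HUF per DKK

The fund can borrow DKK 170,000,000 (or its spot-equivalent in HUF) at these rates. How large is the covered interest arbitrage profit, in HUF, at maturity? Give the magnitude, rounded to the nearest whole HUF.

T = 1 year.
Keep in DKK, deliver into the forward: 170,000,000·1.045700·69.847 = HUF 12,416,631,343.00.
Swap to HUF now, deposit: 170,000,000·69.278·1.088500 = HUF 12,819,547,510.00.
The quoted forward undervalues DKK, so borrow DKK, convert to HUF at spot, deposit the HUF at 8.85%, and buy DKK forward at 69.847 to cover the loan.
Profit = 12,819,547,510.00 − 12,416,631,343.00 = HUF 402,916,167.

HUF 402,916,167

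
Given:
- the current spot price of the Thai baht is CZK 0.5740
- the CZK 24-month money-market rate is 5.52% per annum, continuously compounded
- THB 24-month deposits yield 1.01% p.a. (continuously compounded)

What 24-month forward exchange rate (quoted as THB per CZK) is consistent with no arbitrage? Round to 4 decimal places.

1.5919

T = 2 years.
CZK growth factor: e^(0.0552×2) = 1.1167247.
THB accumulates by e^(0.0101×2) = 1.0204054.
CIP: F = S · (grow CZK)/(grow THB) = 0.574 × 1.1167247/1.0204054 = 0.6281817 CZK per THB.
Quoted the other way: 1/0.6281817 = 1.5919 THB per CZK.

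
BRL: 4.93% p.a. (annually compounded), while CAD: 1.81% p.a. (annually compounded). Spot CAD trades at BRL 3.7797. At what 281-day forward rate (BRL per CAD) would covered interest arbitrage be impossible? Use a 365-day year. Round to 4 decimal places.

3.8686

T = 281/365 years.
BRL growth factor: (1 + 0.0493)^(281/365) = 1.0377432.
CAD accumulates by (1 + 0.0181)^(281/365) = 1.0139057.
Forward (BRL per CAD) = 3.7797 × 1.0377432 / 1.0139057 = 3.868563.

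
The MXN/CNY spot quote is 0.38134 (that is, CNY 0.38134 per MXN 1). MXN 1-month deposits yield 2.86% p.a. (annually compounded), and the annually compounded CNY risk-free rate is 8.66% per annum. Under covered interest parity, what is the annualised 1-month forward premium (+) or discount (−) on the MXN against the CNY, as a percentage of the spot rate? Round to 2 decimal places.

T = 1/12 years.
No-arbitrage forward: 0.38134 × 1.0069451 / 1.0023527 = 0.38308716 CNY/MXN.
Annualised premium = (F − S)/S × (1/T) = (0.38308716 − 0.38134)/0.38134 ÷ (1/12) = 5.50%.

+5.50%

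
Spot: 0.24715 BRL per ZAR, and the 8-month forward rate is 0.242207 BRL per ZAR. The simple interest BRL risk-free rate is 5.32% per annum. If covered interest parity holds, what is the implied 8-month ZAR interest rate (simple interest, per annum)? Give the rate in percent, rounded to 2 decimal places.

8.49%

T = 8/12 years.
F/S = 0.242207/0.24715 = 0.9800000 = (growth of BRL) / (growth of ZAR).
The BRL side grows by 1 + 0.0532×8/12 = 1.0354667.
So the ZAR growth factor = 1.0565987.
(1.0565987 − 1)/T = 0.084898, i.e. 8.49%.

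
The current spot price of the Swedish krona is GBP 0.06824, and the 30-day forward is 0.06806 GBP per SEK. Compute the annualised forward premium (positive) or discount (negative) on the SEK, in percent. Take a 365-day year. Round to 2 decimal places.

T = 30/365 years.
Period premium: (0.06806 − 0.06824)/0.06824 = -0.0026377.
Annualise by dividing by T: -0.0026377 / (30/365) = -0.032092 → -3.21%.

-3.21%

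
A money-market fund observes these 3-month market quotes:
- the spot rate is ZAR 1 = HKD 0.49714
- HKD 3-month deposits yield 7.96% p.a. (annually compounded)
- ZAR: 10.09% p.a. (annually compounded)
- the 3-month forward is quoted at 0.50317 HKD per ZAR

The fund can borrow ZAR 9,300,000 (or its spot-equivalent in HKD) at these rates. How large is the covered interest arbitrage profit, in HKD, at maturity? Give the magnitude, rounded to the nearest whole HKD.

T = 3/12 years.
Keep in ZAR, deliver into the forward: 9,300,000·1.024323103·0.50317 = HKD 4,793,300.50.
Swap to HKD now, deposit: 9,300,000·0.49714·1.019332142 = HKD 4,712,782.26.
The quoted forward overvalues ZAR, so borrow HKD, buy ZAR at spot, deposit the ZAR at 10.09%, and sell the proceeds forward at 0.50317.
Arbitrage profit = |4,793,300.50 − 4,712,782.26| = HKD 80,518.

HKD 80,518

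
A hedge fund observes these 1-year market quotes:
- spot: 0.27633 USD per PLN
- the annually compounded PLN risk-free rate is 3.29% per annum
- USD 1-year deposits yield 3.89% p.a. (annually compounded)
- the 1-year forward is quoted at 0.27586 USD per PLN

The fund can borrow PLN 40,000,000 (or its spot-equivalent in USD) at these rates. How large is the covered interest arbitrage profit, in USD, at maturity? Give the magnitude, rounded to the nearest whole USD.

T = 1 year.
Keep in PLN, deliver into the forward: 40,000,000·1.032900·0.27586 = USD 11,397,431.76.
Swap to USD now, deposit: 40,000,000·0.27633·1.038900 = USD 11,483,169.48.
The quoted forward undervalues PLN, so borrow PLN, convert to USD at spot, deposit the USD at 3.89%, and buy PLN forward at 0.27586 to cover the loan.
Arbitrage profit = |11,397,431.76 − 11,483,169.48| = USD 85,738.

USD 85,738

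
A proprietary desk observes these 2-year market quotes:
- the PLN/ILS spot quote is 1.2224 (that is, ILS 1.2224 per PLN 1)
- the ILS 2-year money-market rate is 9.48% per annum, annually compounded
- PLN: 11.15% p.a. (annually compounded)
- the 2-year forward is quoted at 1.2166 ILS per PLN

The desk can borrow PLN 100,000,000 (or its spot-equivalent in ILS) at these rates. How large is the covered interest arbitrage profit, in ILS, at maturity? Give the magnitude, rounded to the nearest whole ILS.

T = 2 years.
Invest the PLN and cover forward: 100,000,000 × 1.23543225 × 1.2166 = ILS 150,302,687.54.
Convert at spot and invest in ILS: 100,000,000 × 1.2224 × 1.19858704 = ILS 146,515,279.77.
The quoted forward overvalues PLN, so borrow ILS, buy PLN at spot, deposit the PLN at 11.15%, and sell the proceeds forward at 1.2166.
Profit = 150,302,687.54 − 146,515,279.77 = ILS 3,787,408.

ILS 3,787,408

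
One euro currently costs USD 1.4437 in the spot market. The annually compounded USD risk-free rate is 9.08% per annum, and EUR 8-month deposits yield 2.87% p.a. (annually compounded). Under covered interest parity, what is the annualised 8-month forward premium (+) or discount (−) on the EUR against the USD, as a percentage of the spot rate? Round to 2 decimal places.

T = 8/12 years.
No-arbitrage forward: 1.4437 × 1.0596524 / 1.019043 = 1.5012322 USD/EUR.
(F − S)/S ÷ T = (1.5012322 − 1.4437)/1.4437/(8/12) = 0.059776 → 5.98%.

+5.98%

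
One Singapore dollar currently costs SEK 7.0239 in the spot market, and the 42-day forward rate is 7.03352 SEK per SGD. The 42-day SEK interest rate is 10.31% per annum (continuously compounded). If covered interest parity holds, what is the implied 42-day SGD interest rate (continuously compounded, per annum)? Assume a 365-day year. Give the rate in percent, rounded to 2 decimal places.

T = 42/365 years.
CIP gives F = S · g_SEK/g_SGD, so g_SEK/g_SGD = 7.03352/7.0239 = 1.0013696.
SEK growth factor: e^(0.1031×42/365) = 1.0119342.
So the SGD growth factor = 1.0105502.
r = ln(1.0105502)/(42/365) = 0.091206 → 9.12%.

9.12%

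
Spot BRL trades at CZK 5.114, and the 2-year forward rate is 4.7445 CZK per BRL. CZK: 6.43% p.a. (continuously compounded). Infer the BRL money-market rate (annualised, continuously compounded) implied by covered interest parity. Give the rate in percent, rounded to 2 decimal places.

T = 2 years.
F/S = 4.7445/5.114 = 0.9277474 = (growth of CZK) / (growth of BRL).
CZK growth factor: e^(0.0643×2) = 1.1372351.
Hence g_BRL = 1.2258025.
Take logs: ln 1.2258025 / 2 = 0.101798, so 10.18%.

10.18%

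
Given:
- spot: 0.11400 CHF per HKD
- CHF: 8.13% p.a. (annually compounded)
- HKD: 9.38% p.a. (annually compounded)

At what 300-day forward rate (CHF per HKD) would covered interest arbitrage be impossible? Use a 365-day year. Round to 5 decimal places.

0.11293

T = 300/365 years.
CHF accumulates by (1 + 0.0813)^(300/365) = 1.066353.
Growth of 1 HKD over T: (1 + 0.0938)^(300/365) = 1.0764746.
CIP: F = S · (grow CHF)/(grow HKD) = 0.114 × 1.066353/1.0764746 = 0.1129281 CHF per HKD.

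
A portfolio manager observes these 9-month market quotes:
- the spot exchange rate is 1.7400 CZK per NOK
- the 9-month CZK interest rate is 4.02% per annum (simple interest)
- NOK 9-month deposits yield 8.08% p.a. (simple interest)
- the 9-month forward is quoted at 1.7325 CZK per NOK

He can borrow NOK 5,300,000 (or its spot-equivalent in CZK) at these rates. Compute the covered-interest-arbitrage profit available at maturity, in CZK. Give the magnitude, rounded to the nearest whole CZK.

CZK 238,651

T = 9/12 years.
Route A — deposit NOK, sell forward: 5,300,000 × 1.060600 × 1.7325 = CZK 9,738,694.35.
Route B — convert at spot, deposit CZK: 5,300,000 × 1.7400 × 1.030150 = CZK 9,500,043.30.
The quoted forward overvalues NOK, so borrow CZK, buy NOK at spot, deposit the NOK at 8.08%, and sell the proceeds forward at 1.7325.
The gap between the two covered legs is CZK 238,651.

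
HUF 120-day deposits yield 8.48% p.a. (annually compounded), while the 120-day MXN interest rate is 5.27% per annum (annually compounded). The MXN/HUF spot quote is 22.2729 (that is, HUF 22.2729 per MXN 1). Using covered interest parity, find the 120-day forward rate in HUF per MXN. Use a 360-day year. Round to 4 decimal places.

T = 120/360 years.
Growth of 1 HUF over T: (1 + 0.0848)^(120/360) = 1.0275033.
MXN growth factor: (1 + 0.0527)^(120/360) = 1.01726681.
Forward (HUF per MXN) = 22.2729 × 1.0275033 / 1.01726681 = 22.497026.

22.4970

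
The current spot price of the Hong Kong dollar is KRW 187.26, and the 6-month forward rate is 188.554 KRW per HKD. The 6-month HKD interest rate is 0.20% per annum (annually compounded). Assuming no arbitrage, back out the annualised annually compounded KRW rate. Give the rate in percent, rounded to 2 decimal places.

1.59%

T = 6/12 years.
CIP gives F = S · g_KRW/g_HKD, so g_KRW/g_HKD = 188.554/187.26 = 1.0069102.
HKD growth factor: (1 + 0.0020)^(6/12) = 1.0009995.
So the KRW growth factor = 1.0079166.
r = 1.0079166^(12/6) − 1 = 0.015896 → 1.59%.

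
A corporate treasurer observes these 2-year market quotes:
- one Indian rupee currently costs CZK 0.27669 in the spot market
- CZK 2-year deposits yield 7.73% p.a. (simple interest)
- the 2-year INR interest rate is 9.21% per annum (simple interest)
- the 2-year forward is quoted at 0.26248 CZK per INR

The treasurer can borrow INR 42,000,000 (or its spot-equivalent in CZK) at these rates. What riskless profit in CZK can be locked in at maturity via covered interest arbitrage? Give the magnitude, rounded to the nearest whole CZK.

CZK 362,773

T = 2 years.
Invest the INR and cover forward: 42,000,000 × 1.184200 × 0.26248 = CZK 13,054,810.27.
Convert at spot and invest in CZK: 42,000,000 × 0.27669 × 1.154600 = CZK 13,417,583.51.
The quoted forward undervalues INR, so borrow INR, convert to CZK at spot, deposit the CZK at 7.73%, and buy INR forward at 0.26248 to cover the loan.
The gap between the two covered legs is CZK 362,773.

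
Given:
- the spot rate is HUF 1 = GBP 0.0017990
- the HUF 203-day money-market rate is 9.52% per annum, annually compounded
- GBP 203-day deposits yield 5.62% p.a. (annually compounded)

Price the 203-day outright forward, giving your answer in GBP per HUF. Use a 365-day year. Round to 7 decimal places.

0.0017631

T = 203/365 years.
Growth of 1 GBP over T: (1 + 0.0562)^(203/365) = 1.0308768.
HUF growth factor: (1 + 0.0952)^(203/365) = 1.0518767.
Forward (GBP per HUF) = 0.001799 × 1.0308768 / 1.0518767 = 0.001763084.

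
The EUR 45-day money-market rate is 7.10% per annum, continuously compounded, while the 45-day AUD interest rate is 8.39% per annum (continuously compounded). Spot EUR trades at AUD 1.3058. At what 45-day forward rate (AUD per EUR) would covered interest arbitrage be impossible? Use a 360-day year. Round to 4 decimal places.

T = 45/360 years.
AUD growth factor: e^(0.0839×45/360) = 1.0105427.
Growth of 1 EUR over T: e^(0.0710×45/360) = 1.0089145.
CIP: F = S · (grow AUD)/(grow EUR) = 1.3058 × 1.0105427/1.0089145 = 1.307907 AUD per EUR.

1.3079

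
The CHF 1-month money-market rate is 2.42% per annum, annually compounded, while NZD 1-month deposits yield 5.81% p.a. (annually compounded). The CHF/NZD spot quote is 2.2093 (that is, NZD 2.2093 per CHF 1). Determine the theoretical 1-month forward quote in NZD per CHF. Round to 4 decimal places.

T = 1/12 years.
Growth of 1 NZD over T: (1 + 0.0581)^(1/12) = 1.0047173.
CHF growth factor: (1 + 0.0242)^(1/12) = 1.0019946.
CIP: F = S · (grow NZD)/(grow CHF) = 2.2093 × 1.0047173/1.0019946 = 2.215303 NZD per CHF.

2.2153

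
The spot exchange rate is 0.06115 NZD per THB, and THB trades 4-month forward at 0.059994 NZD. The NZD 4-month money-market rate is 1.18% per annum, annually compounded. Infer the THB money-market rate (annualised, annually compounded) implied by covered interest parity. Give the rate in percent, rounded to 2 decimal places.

7.14%

T = 4/12 years.
F/S = 0.059994/0.06115 = 0.9810957 = (growth of NZD) / (growth of THB).
NZD growth factor: (1 + 0.0118)^(4/12) = 1.003918.
So the THB growth factor = 1.0232621.
Annualise: 1.0232621^(12/4) − 1 = 0.071422 = 7.14%.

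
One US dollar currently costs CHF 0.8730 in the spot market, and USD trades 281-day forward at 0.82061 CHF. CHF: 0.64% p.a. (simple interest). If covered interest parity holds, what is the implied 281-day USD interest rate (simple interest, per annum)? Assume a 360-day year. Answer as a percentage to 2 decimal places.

8.86%

T = 281/360 years.
By CIP, F/S equals the CHF-to-USD growth ratio: 0.82061/0.873 = 0.9399885.
CHF growth factor: 1 + 0.0064×281/360 = 1.0049956.
So the USD growth factor = 1.0691573.
r = (1.0691573 − 1)/(281/360) = 0.088600 → 8.86%.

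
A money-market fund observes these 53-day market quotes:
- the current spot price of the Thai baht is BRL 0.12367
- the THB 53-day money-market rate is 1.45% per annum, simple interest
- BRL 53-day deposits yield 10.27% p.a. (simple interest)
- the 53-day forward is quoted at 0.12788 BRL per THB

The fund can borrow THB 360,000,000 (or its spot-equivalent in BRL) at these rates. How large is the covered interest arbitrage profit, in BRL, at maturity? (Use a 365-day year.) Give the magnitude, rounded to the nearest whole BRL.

BRL 948,603

T = 53/365 years.
Route A — deposit THB, sell forward: 360,000,000 × 1.0021054795 × 0.12788 = BRL 46,133,729.54.
Route B — convert at spot, deposit BRL: 360,000,000 × 0.12367 × 1.0149126027 = BRL 45,185,126.97.
The quoted forward overvalues THB, so borrow BRL, buy THB at spot, deposit the THB at 1.45%, and sell the proceeds forward at 0.12788.
Arbitrage profit = |46,133,729.54 − 45,185,126.97| = BRL 948,603.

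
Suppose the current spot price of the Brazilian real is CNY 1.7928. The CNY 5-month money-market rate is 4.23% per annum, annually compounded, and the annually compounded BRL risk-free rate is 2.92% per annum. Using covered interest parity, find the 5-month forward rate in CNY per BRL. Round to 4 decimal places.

T = 5/12 years.
CNY growth factor: (1 + 0.0423)^(5/12) = 1.0174123.
BRL growth factor: (1 + 0.0292)^(5/12) = 1.0120646.
Forward (CNY per BRL) = 1.7928 × 1.0174123 / 1.0120646 = 1.802273.

1.8023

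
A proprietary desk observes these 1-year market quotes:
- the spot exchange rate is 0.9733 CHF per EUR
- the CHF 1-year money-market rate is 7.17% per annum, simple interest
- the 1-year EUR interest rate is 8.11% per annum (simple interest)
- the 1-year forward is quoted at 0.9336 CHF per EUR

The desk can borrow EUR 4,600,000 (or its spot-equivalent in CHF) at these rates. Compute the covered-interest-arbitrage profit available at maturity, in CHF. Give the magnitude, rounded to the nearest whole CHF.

CHF 155,345

T = 1 year.
Route A — deposit EUR, sell forward: 4,600,000 × 1.081100 × 0.9336 = CHF 4,642,848.82.
Route B — convert at spot, deposit CHF: 4,600,000 × 0.9733 × 1.071700 = CHF 4,798,193.81.
The quoted forward undervalues EUR, so borrow EUR, convert to CHF at spot, deposit the CHF at 7.17%, and buy EUR forward at 0.9336 to cover the loan.
Profit = 4,798,193.81 − 4,642,848.82 = CHF 155,345.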